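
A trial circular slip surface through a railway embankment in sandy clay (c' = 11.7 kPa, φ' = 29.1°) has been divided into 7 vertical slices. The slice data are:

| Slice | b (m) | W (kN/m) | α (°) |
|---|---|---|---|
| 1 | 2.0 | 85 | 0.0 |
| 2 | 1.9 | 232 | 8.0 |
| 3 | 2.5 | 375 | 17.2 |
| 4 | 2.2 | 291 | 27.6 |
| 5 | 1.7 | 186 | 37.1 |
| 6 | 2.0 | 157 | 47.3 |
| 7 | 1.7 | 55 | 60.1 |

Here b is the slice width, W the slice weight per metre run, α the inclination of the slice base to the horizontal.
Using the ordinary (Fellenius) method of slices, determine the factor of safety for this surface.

Ordinary method of slices: FS = Σ[c'·Δl_i + (W_i cosα_i)·tanφ'] / Σ W_i sinα_i, with Δl_i = b_i / cosα_i.
Slice 1: Δl = 2.0/cos0.0° = 2.000 m; N'_1 = 85·cos0.0° = 85.0; c'Δl = 23.40; W sinα = 0.0
Slice 2: Δl = 1.9/cos8.0° = 1.919 m; N'_2 = 232·cos8.0° = 229.7; c'Δl = 22.45; W sinα = 32.3
Slice 3: Δl = 2.5/cos17.2° = 2.617 m; N'_3 = 375·cos17.2° = 358.2; c'Δl = 30.62; W sinα = 110.9
Slice 4: Δl = 2.2/cos27.6° = 2.482 m; N'_4 = 291·cos27.6° = 257.9; c'Δl = 29.05; W sinα = 134.8
Slice 5: Δl = 1.7/cos37.1° = 2.131 m; N'_5 = 186·cos37.1° = 148.4; c'Δl = 24.94; W sinα = 112.2
Slice 6: Δl = 2.0/cos47.3° = 2.949 m; N'_6 = 157·cos47.3° = 106.5; c'Δl = 34.51; W sinα = 115.4
Slice 7: Δl = 1.7/cos60.1° = 3.410 m; N'_7 = 55·cos60.1° = 27.4; c'Δl = 39.90; W sinα = 47.7
Σc'Δl = 204.9 kN/m; ΣN' = 1213.1 kN/m; ΣW sinα = 553.3 kN/m
Resisting = 204.9 + 1213.1·tan29.1° = 204.9 + 675.2 = 880.1 kN/m
FS = 880.1 / 553.3 = 1.591

FS = 1.59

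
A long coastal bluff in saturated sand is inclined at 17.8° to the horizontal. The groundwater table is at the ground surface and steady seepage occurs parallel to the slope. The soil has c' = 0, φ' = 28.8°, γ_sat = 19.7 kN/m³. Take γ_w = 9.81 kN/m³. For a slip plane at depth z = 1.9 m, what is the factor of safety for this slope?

With seepage parallel to the slope and the water table at the surface, the effective normal stress on the slip plane uses the buoyant unit weight γ' = γ_sat − γ_w while the driving shear stress uses γ_sat:
FS = [c' + γ' z cos²β tanφ'] / [γ_sat z sinβ cosβ]
(For c' = 0 this reduces to FS = (γ'/γ_sat)·tanφ'/tanβ.)
γ' = 19.7 − 9.81 = 9.89 kN/m³
Numerator = 0.0 + 9.89·1.9·cos²17.8°·tan28.8° = 0.0 + 9.89·1.9·0.9066·0.5498 = 9.365 kPa
Denominator = 19.7·1.9·sin17.8°·cos17.8° = 19.7·1.9·0.3057·0.9521 = 10.894 kPa
FS = 9.365 / 10.894 = 0.860

FS = 0.86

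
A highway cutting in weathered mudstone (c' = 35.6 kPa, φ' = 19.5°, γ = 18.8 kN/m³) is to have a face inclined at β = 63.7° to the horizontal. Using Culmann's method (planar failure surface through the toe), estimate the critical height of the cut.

Culmann's analysis gives the critical failure plane at α_cr = (β + φ')/2 = (63.7 + 19.5)/2 = 41.6°, and the critical height
H_c = (4c'/γ) · sinβ cosφ' / [1 − cos(β − φ')]
    = (4·35.6/18.8) · sin63.7°·cos19.5° / [1 − cos(44.2°)]
    = 7.574 · 0.8965·0.9426 / [1 − 0.7169]
    = 7.574 · 0.8451 / 0.2831
    = 22.61 m

H_c = 22.61 m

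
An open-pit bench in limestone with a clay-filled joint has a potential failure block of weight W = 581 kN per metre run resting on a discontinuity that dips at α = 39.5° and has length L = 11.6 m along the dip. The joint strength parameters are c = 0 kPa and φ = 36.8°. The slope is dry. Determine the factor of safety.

Resolving the block weight along and normal to the plane and applying the Mohr–Coulomb strength on the joint:
N' = W cosα = 581·cos39.5° = 448.3 kN/m
Driving force T = W sinα = 581·sin39.5° = 369.6 kN/m
Resisting force R = c·L + N'·tanφ = 0·11.6 + 448.3·tan36.8° = 0.0 + 335.4 = 335.4 kN/m
FS = R / T = 335.4 / 369.6 = 0.908

FS = 0.91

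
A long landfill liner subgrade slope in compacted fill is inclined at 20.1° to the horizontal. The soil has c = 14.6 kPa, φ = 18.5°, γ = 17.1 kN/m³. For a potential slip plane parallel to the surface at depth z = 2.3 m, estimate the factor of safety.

For an infinite slope with a slip plane parallel to the surface (no pore pressure): FS = [c + γz cos²β tanφ] / [γz sinβ cosβ].
γz = 17.1·2.3 = 39.33 kN/m²
Numerator = 14.6 + 39.33·cos²20.1°·tan18.5° = 14.6 + 39.33·0.8819·0.3346 = 26.205 kPa
Denominator = 39.33·sin20.1°·cos20.1° = 39.33·0.3437·0.9391 = 12.693 kPa
FS = 26.205 / 12.693 = 2.065

FS = 2.06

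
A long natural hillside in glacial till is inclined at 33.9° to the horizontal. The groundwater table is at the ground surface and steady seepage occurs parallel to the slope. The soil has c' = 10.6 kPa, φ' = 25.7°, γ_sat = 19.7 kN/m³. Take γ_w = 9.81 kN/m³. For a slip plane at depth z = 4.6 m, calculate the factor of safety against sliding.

With seepage parallel to the slope and the water table at the surface, the effective normal stress on the slip plane uses the buoyant unit weight γ' = γ_sat − γ_w while the driving shear stress uses γ_sat:
FS = [c' + γ' z cos²β tanφ'] / [γ_sat z sinβ cosβ]
γ' = 19.7 − 9.81 = 9.89 kN/m³
Numerator = 10.6 + 9.89·4.6·cos²33.9°·tan25.7° = 10.6 + 9.89·4.6·0.6889·0.4813 = 25.684 kPa
Denominator = 19.7·4.6·sin33.9°·cos33.9° = 19.7·4.6·0.5577·0.8300 = 41.951 kPa
FS = 25.684 / 41.951 = 0.612

FS = 0.61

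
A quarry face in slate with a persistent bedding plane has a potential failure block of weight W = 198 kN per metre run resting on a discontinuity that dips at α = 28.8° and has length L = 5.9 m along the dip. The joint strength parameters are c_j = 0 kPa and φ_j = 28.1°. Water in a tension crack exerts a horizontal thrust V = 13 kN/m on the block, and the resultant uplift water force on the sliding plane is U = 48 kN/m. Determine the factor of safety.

Resolving the block weight along and normal to the plane and applying the Mohr–Coulomb strength on the joint:
N' = W cosα − U − V sinα = 198·cos28.8° − 48 − 13·sin28.8° = 119.2 kN/m
Driving force T = W sinα + V cosα = 198·sin28.8° + 13·cos28.8° = 106.8 kN/m
Resisting force R = c_j·L + N'·tanφ_j = 0·5.9 + 119.2·tan28.1° = 0.0 + 63.7 = 63.7 kN/m
FS = R / T = 63.7 / 106.8 = 0.596

FS = 0.60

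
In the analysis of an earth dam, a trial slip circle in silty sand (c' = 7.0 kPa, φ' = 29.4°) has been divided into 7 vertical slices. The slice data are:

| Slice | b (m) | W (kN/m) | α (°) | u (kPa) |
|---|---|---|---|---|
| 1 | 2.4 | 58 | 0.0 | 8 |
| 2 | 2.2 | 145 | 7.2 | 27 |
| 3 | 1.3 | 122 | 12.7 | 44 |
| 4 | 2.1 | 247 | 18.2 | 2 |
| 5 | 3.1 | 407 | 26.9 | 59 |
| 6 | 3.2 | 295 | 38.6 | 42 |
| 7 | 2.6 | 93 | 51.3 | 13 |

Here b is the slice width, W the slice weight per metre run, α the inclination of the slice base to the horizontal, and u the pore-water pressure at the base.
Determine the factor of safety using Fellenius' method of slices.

FS = 0.88

Ordinary method of slices: FS = Σ[c'·Δl_i + (W_i cosα_i − u_i·Δl_i)·tanφ'] / Σ W_i sinα_i, with Δl_i = b_i / cosα_i.
Slice 1: Δl = 2.4/cos0.0° = 2.400 m; N'_1 = 58·cos0.0° − 8·2.400 = 38.8; c'Δl = 16.80; W sinα = 0.0
Slice 2: Δl = 2.2/cos7.2° = 2.217 m; N'_2 = 145·cos7.2° − 27·2.217 = 84.0; c'Δl = 15.52; W sinα = 18.2
Slice 3: Δl = 1.3/cos12.7° = 1.333 m; N'_3 = 122·cos12.7° − 44·1.333 = 60.4; c'Δl = 9.33; W sinα = 26.8
Slice 4: Δl = 2.1/cos18.2° = 2.211 m; N'_4 = 247·cos18.2° − 2·2.211 = 230.2; c'Δl = 15.47; W sinα = 77.1
Slice 5: Δl = 3.1/cos26.9° = 3.476 m; N'_5 = 407·cos26.9° − 59·3.476 = 157.9; c'Δl = 24.33; W sinα = 184.1
Slice 6: Δl = 3.2/cos38.6° = 4.095 m; N'_6 = 295·cos38.6° − 42·4.095 = 58.6; c'Δl = 28.66; W sinα = 184.0
Slice 7: Δl = 2.6/cos51.3° = 4.158 m; N'_7 = 93·cos51.3° − 13·4.158 = 4.1; c'Δl = 29.11; W sinα = 72.6
Σc'Δl = 139.2 kN/m; ΣN' = 633.9 kN/m; ΣW sinα = 562.9 kN/m
Resisting = 139.2 + 633.9·tan29.4° = 139.2 + 357.2 = 496.4 kN/m
FS = 496.4 / 562.9 = 0.882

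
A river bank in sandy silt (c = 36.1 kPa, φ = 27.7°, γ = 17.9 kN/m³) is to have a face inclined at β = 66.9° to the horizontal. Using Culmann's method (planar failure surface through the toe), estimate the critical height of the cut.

H_c = 29.19 m

Culmann's analysis gives the critical failure plane at α_cr = (β + φ)/2 = (66.9 + 27.7)/2 = 47.3°, and the critical height
H_c = (4c/γ) · sinβ cosφ / [1 − cos(β − φ)]
    = (4·36.1/17.9) · sin66.9°·cos27.7° / [1 − cos(39.2°)]
    = 8.067 · 0.9198·0.8854 / [1 − 0.7749]
    = 8.067 · 0.8144 / 0.2251
    = 29.19 m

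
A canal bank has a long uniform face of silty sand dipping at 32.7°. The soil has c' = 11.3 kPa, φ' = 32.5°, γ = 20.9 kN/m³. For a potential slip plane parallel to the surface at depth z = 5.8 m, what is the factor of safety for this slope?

For an infinite slope with a slip plane parallel to the surface (no pore pressure): FS = [c' + γz cos²β tanφ'] / [γz sinβ cosβ].
γz = 20.9·5.8 = 121.22 kN/m²
Numerator = 11.3 + 121.22·cos²32.7°·tan32.5° = 11.3 + 121.22·0.7081·0.6371 = 65.987 kPa
Denominator = 121.22·sin32.7°·cos32.7° = 121.22·0.5402·0.8415 = 55.109 kPa
FS = 65.987 / 55.109 = 1.197

FS = 1.20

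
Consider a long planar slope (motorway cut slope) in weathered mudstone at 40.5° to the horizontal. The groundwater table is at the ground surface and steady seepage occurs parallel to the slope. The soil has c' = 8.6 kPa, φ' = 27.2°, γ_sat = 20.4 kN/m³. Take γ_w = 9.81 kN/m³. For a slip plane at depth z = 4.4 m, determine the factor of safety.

With seepage parallel to the slope and the water table at the surface, the effective normal stress on the slip plane uses the buoyant unit weight γ' = γ_sat − γ_w while the driving shear stress uses γ_sat:
FS = [c' + γ' z cos²β tanφ'] / [γ_sat z sinβ cosβ]
γ' = 20.4 − 9.81 = 10.59 kN/m³
Numerator = 8.6 + 10.59·4.4·cos²40.5°·tan27.2° = 8.6 + 10.59·4.4·0.5782·0.5139 = 22.447 kPa
Denominator = 20.4·4.4·sin40.5°·cos40.5° = 20.4·4.4·0.6494·0.7604 = 44.327 kPa
FS = 22.447 / 44.327 = 0.506

FS = 0.51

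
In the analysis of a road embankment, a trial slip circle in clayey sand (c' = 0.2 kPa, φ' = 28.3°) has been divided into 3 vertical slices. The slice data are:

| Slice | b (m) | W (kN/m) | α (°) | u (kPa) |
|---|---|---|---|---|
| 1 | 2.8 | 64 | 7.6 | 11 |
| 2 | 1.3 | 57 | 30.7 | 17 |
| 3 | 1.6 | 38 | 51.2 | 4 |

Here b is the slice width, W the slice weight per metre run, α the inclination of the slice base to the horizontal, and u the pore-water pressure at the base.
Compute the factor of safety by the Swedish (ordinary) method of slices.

FS = 0.58

Ordinary method of slices: FS = Σ[c'·Δl_i + (W_i cosα_i − u_i·Δl_i)·tanφ'] / Σ W_i sinα_i, with Δl_i = b_i / cosα_i.
Slice 1: Δl = 2.8/cos7.6° = 2.825 m; N'_1 = 64·cos7.6° − 11·2.825 = 32.4; c'Δl = 0.56; W sinα = 8.5
Slice 2: Δl = 1.3/cos30.7° = 1.512 m; N'_2 = 57·cos30.7° − 17·1.512 = 23.3; c'Δl = 0.30; W sinα = 29.1
Slice 3: Δl = 1.6/cos51.2° = 2.553 m; N'_3 = 38·cos51.2° − 4·2.553 = 13.6; c'Δl = 0.51; W sinα = 29.6
Σc'Δl = 1.4 kN/m; ΣN' = 69.3 kN/m; ΣW sinα = 67.2 kN/m
Resisting = 1.4 + 69.3·tan28.3° = 1.4 + 37.3 = 38.7 kN/m
FS = 38.7 / 67.2 = 0.576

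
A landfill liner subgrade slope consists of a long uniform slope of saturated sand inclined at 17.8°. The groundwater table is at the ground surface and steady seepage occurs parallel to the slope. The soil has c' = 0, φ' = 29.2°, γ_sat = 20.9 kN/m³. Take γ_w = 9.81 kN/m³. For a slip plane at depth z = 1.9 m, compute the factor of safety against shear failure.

With seepage parallel to the slope and the water table at the surface, the effective normal stress on the slip plane uses the buoyant unit weight γ' = γ_sat − γ_w while the driving shear stress uses γ_sat:
FS = [c' + γ' z cos²β tanφ'] / [γ_sat z sinβ cosβ]
(For c' = 0 this reduces to FS = (γ'/γ_sat)·tanφ'/tanβ.)
γ' = 20.9 − 9.81 = 11.09 kN/m³
Numerator = 0.0 + 11.09·1.9·cos²17.8°·tan29.2° = 0.0 + 11.09·1.9·0.9066·0.5589 = 10.676 kPa
Denominator = 20.9·1.9·sin17.8°·cos17.8° = 20.9·1.9·0.3057·0.9521 = 11.558 kPa
FS = 10.676 / 11.558 = 0.924

FS = 0.92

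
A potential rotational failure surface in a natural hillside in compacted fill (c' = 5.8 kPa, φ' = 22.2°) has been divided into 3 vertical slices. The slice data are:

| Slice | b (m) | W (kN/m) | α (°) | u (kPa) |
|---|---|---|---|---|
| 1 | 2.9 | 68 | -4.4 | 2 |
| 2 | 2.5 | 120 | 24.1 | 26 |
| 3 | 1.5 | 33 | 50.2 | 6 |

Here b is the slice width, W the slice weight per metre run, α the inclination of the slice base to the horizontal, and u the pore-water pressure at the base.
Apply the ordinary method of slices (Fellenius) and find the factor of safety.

Ordinary method of slices: FS = Σ[c'·Δl_i + (W_i cosα_i − u_i·Δl_i)·tanφ'] / Σ W_i sinα_i, with Δl_i = b_i / cosα_i.
Slice 1: Δl = 2.9/cos(-4.4°) = 2.909 m; N'_1 = 68·cos(-4.4°) − 2·2.909 = 62.0; c'Δl = 16.87; W sinα = -5.2
Slice 2: Δl = 2.5/cos24.1° = 2.739 m; N'_2 = 120·cos24.1° − 26·2.739 = 38.3; c'Δl = 15.88; W sinα = 49.0
Slice 3: Δl = 1.5/cos50.2° = 2.343 m; N'_3 = 33·cos50.2° − 6·2.343 = 7.1; c'Δl = 13.59; W sinα = 25.4
Σc'Δl = 46.3 kN/m; ΣN' = 107.4 kN/m; ΣW sinα = 69.1 kN/m
Resisting = 46.3 + 107.4·tan22.2° = 46.3 + 43.8 = 90.2 kN/m
FS = 90.2 / 69.1 = 1.304

FS = 1.30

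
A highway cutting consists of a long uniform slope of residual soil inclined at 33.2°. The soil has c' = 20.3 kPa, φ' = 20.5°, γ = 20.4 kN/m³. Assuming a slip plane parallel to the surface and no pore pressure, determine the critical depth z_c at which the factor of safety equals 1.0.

z_c = 5.07 m

Setting FS = 1.00 in FS = [c' + γz cos²β tanφ'] / [γz sinβ cosβ] and solving for z:
z = c' / [γ cosβ (FS·sinβ − cosβ·tanφ')]
  = 20.3 / [20.4·cos33.2°·(1.00·sin33.2° − cos33.2°·tan20.5°)]
  = 20.3 / [20.4·0.8368·(1.00·0.5476 − 0.8368·0.3739)]
  = 20.3 / 4.0065 = 5.067 m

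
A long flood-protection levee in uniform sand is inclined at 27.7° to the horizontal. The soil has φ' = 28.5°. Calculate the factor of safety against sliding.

For a dry cohesionless infinite slope the factor of safety is FS = tanφ' / tanβ.
FS = tan28.5° / tan27.7° = 0.5430 / 0.5250 = 1.034

FS = 1.03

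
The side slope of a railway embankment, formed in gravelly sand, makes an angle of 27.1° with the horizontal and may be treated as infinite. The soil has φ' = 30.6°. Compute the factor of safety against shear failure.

For a dry cohesionless infinite slope the factor of safety is FS = tanφ' / tanβ.
FS = tan30.6° / tan27.1° = 0.5914 / 0.5117 = 1.156

FS = 1.16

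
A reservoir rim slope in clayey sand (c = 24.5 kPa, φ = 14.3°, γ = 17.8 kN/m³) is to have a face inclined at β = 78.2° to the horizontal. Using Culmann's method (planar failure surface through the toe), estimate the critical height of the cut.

Culmann's analysis gives the critical failure plane at α_cr = (β + φ)/2 = (78.2 + 14.3)/2 = 46.2°, and the critical height
H_c = (4c/γ) · sinβ cosφ / [1 − cos(β − φ)]
    = (4·24.5/17.8) · sin78.2°·cos14.3° / [1 − cos(63.9°)]
    = 5.506 · 0.9789·0.9690 / [1 − 0.4399]
    = 5.506 · 0.9485 / 0.5601
    = 9.32 m

H_c = 9.32 m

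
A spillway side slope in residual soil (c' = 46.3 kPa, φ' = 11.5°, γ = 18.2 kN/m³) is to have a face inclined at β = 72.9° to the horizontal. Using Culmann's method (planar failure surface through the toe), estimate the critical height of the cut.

Culmann's analysis gives the critical failure plane at α_cr = (β + φ')/2 = (72.9 + 11.5)/2 = 42.2°, and the critical height
H_c = (4c'/γ) · sinβ cosφ' / [1 − cos(β − φ')]
    = (4·46.3/18.2) · sin72.9°·cos11.5° / [1 − cos(61.4°)]
    = 10.176 · 0.9558·0.9799 / [1 − 0.4787]
    = 10.176 · 0.9366 / 0.5213
    = 18.28 m

H_c = 18.28 m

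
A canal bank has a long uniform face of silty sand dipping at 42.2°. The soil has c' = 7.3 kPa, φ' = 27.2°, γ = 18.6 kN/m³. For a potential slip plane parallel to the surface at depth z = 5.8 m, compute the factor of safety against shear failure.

FS = 0.70

For an infinite slope with a slip plane parallel to the surface (no pore pressure): FS = [c' + γz cos²β tanφ'] / [γz sinβ cosβ].
γz = 18.6·5.8 = 107.88 kN/m²
Numerator = 7.3 + 107.88·cos²42.2°·tan27.2° = 7.3 + 107.88·0.5488·0.5139 = 37.727 kPa
Denominator = 107.88·sin42.2°·cos42.2° = 107.88·0.6717·0.7408 = 53.683 kPa
FS = 37.727 / 53.683 = 0.703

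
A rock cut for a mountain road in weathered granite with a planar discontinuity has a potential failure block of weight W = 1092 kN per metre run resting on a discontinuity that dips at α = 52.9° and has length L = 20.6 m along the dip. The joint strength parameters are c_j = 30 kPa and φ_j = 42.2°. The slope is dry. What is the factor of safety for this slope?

FS = 1.40

Resolving the block weight along and normal to the plane and applying the Mohr–Coulomb strength on the joint:
N' = W cosα = 1092·cos52.9° = 658.7 kN/m
Driving force T = W sinα = 1092·sin52.9° = 871.0 kN/m
Resisting force R = c_j·L + N'·tanφ_j = 30·20.6 + 658.7·tan42.2° = 618.0 + 597.3 = 1215.3 kN/m
FS = R / T = 1215.3 / 871.0 = 1.395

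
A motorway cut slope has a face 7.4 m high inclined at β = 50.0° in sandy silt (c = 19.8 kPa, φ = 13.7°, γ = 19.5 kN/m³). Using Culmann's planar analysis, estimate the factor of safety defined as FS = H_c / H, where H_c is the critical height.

FS = 2.10

H_c = (4c/γ) · sinβ cosφ / [1 − cos(β − φ)]
    = (4·19.8/19.5) · sin50.0°·cos13.7° / [1 − cos36.3°]
    = 4.062 · 0.7442 / 0.1941 = 15.58 m
FS = H_c / H = 15.58 / 7.4 = 2.105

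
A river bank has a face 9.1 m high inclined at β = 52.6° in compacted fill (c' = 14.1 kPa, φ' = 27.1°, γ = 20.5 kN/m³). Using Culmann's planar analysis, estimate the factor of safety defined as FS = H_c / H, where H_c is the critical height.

FS = 2.19

H_c = (4c'/γ) · sinβ cosφ' / [1 − cos(β − φ')]
    = (4·14.1/20.5) · sin52.6°·cos27.1° / [1 − cos25.5°]
    = 2.751 · 0.7072 / 0.0974 = 19.97 m
FS = H_c / H = 19.97 / 9.1 = 2.195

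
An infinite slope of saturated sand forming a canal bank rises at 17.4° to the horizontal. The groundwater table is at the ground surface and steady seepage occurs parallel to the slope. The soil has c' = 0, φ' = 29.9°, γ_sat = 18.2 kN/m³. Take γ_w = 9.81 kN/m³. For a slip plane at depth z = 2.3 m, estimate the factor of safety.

FS = 0.85

With seepage parallel to the slope and the water table at the surface, the effective normal stress on the slip plane uses the buoyant unit weight γ' = γ_sat − γ_w while the driving shear stress uses γ_sat:
FS = [c' + γ' z cos²β tanφ'] / [γ_sat z sinβ cosβ]
(For c' = 0 this reduces to FS = (γ'/γ_sat)·tanφ'/tanβ.)
γ' = 18.2 − 9.81 = 8.39 kN/m³
Numerator = 0.0 + 8.39·2.3·cos²17.4°·tan29.9° = 0.0 + 8.39·2.3·0.9106·0.5750 = 10.104 kPa
Denominator = 18.2·2.3·sin17.4°·cos17.4° = 18.2·2.3·0.2990·0.9542 = 11.945 kPa
FS = 10.104 / 11.945 = 0.846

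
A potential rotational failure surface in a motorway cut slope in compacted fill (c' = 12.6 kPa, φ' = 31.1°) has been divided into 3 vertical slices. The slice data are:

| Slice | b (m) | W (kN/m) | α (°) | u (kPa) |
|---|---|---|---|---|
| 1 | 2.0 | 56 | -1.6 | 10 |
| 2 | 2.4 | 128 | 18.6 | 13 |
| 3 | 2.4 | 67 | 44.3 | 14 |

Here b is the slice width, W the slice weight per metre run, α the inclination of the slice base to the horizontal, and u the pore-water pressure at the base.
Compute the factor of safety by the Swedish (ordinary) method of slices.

FS = 2.03

Ordinary method of slices: FS = Σ[c'·Δl_i + (W_i cosα_i − u_i·Δl_i)·tanφ'] / Σ W_i sinα_i, with Δl_i = b_i / cosα_i.
Slice 1: Δl = 2.0/cos(-1.6°) = 2.001 m; N'_1 = 56·cos(-1.6°) − 10·2.001 = 36.0; c'Δl = 25.21; W sinα = -1.6
Slice 2: Δl = 2.4/cos18.6° = 2.532 m; N'_2 = 128·cos18.6° − 13·2.532 = 88.4; c'Δl = 31.91; W sinα = 40.8
Slice 3: Δl = 2.4/cos44.3° = 3.353 m; N'_3 = 67·cos44.3° − 14·3.353 = 1.0; c'Δl = 42.25; W sinα = 46.8
Σc'Δl = 99.4 kN/m; ΣN' = 125.4 kN/m; ΣW sinα = 86.1 kN/m
Resisting = 99.4 + 125.4·tan31.1° = 99.4 + 75.6 = 175.0 kN/m
FS = 175.0 / 86.1 = 2.033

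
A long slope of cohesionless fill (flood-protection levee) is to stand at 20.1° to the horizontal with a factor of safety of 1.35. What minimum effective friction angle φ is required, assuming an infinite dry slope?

FS = tanφ/tanβ ⇒ tanφ = FS · tanβ = 1.35 · tan20.1° = 0.4940
φ = arctan(0.4940) = 26.29°

φ = 26.3°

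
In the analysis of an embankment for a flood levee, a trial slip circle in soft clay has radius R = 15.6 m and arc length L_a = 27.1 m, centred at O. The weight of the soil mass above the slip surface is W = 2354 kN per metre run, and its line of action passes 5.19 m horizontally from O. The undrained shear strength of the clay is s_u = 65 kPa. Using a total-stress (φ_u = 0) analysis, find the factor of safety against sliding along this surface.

FS = 2.25

Taking moments about the centre O, the resisting moment is provided by the undrained shear strength acting along the arc:
M_R = s_u·L_a·R = 65·27.10·15.6 = 27479.4 kN·m/m
M_D = W·d = 2354·5.19 = 12217.3 kN·m/m
FS = M_R / M_D = 27479.4 / 12217.3 = 2.249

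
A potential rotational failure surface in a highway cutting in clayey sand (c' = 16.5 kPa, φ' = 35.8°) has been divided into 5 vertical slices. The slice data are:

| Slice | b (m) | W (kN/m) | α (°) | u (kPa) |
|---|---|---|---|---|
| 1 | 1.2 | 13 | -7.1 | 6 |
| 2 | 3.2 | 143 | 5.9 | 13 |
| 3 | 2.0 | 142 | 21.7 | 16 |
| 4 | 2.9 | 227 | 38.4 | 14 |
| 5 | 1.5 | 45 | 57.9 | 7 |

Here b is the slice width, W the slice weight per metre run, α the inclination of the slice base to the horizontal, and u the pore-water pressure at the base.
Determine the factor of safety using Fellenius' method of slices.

Ordinary method of slices: FS = Σ[c'·Δl_i + (W_i cosα_i − u_i·Δl_i)·tanφ'] / Σ W_i sinα_i, with Δl_i = b_i / cosα_i.
Slice 1: Δl = 1.2/cos(-7.1°) = 1.209 m; N'_1 = 13·cos(-7.1°) − 6·1.209 = 5.6; c'Δl = 19.95; W sinα = -1.6
Slice 2: Δl = 3.2/cos5.9° = 3.217 m; N'_2 = 143·cos5.9° − 13·3.217 = 100.4; c'Δl = 53.08; W sinα = 14.7
Slice 3: Δl = 2.0/cos21.7° = 2.153 m; N'_3 = 142·cos21.7° − 16·2.153 = 97.5; c'Δl = 35.52; W sinα = 52.5
Slice 4: Δl = 2.9/cos38.4° = 3.700 m; N'_4 = 227·cos38.4° − 14·3.700 = 126.1; c'Δl = 61.06; W sinα = 141.0
Slice 5: Δl = 1.5/cos57.9° = 2.823 m; N'_5 = 45·cos57.9° − 7·2.823 = 4.2; c'Δl = 46.58; W sinα = 38.1
Σc'Δl = 216.2 kN/m; ΣN' = 333.8 kN/m; ΣW sinα = 244.7 kN/m
Resisting = 216.2 + 333.8·tan35.8° = 216.2 + 240.7 = 456.9 kN/m
FS = 456.9 / 244.7 = 1.867

FS = 1.87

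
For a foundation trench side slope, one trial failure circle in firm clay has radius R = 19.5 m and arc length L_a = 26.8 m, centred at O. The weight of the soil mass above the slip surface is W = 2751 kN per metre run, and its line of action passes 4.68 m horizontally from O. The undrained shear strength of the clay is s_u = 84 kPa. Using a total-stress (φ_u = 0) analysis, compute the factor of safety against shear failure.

FS = 3.41

Taking moments about the centre O, the resisting moment is provided by the undrained shear strength acting along the arc:
M_R = s_u·L_a·R = 84·26.80·19.5 = 43898.4 kN·m/m
M_D = W·d = 2751·4.68 = 12874.7 kN·m/m
FS = M_R / M_D = 43898.4 / 12874.7 = 3.410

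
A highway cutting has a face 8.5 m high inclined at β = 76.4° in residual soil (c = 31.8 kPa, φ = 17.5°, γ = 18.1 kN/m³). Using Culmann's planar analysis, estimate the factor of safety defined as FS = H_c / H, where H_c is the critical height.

H_c = (4c/γ) · sinβ cosφ / [1 − cos(β − φ)]
    = (4·31.8/18.1) · sin76.4°·cos17.5° / [1 − cos58.9°]
    = 7.028 · 0.9270 / 0.4835 = 13.47 m
FS = H_c / H = 13.47 / 8.5 = 1.585

FS = 1.59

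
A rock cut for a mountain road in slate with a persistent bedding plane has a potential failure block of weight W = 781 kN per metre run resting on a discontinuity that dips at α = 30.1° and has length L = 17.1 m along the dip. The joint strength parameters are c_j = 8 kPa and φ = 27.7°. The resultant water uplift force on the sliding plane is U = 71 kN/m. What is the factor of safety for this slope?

FS = 1.16

Resolving the block weight along and normal to the plane and applying the Mohr–Coulomb strength on the joint:
N' = W cosα − U = 781·cos30.1° − 71 = 604.7 kN/m
Driving force T = W sinα = 781·sin30.1° = 391.7 kN/m
Resisting force R = c_j·L + N'·tanφ = 8·17.1 + 604.7·tan27.7° = 136.8 + 317.5 = 454.3 kN/m
FS = R / T = 454.3 / 391.7 = 1.160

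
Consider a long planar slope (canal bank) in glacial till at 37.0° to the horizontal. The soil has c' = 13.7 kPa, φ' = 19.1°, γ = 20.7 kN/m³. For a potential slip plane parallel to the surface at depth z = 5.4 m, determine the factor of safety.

For an infinite slope with a slip plane parallel to the surface (no pore pressure): FS = [c' + γz cos²β tanφ'] / [γz sinβ cosβ].
γz = 20.7·5.4 = 111.78 kN/m²
Numerator = 13.7 + 111.78·cos²37.0°·tan19.1° = 13.7 + 111.78·0.6378·0.3463 = 38.388 kPa
Denominator = 111.78·sin37.0°·cos37.0° = 111.78·0.6018·0.7986 = 53.725 kPa
FS = 38.388 / 53.725 = 0.715

FS = 0.71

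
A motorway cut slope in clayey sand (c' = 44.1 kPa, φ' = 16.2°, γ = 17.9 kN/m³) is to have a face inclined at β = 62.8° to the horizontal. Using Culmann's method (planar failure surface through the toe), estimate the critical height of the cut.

Culmann's analysis gives the critical failure plane at α_cr = (β + φ')/2 = (62.8 + 16.2)/2 = 39.5°, and the critical height
H_c = (4c'/γ) · sinβ cosφ' / [1 − cos(β − φ')]
    = (4·44.1/17.9) · sin62.8°·cos16.2° / [1 − cos(46.6°)]
    = 9.855 · 0.8894·0.9603 / [1 − 0.6871]
    = 9.855 · 0.8541 / 0.3129
    = 26.90 m

H_c = 26.90 m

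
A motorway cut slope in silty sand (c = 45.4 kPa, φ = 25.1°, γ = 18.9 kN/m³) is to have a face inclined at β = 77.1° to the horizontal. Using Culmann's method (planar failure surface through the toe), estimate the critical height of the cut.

H_c = 22.07 m

Culmann's analysis gives the critical failure plane at α_cr = (β + φ)/2 = (77.1 + 25.1)/2 = 51.1°, and the critical height
H_c = (4c/γ) · sinβ cosφ / [1 − cos(β − φ)]
    = (4·45.4/18.9) · sin77.1°·cos25.1° / [1 − cos(52.0°)]
    = 9.608 · 0.9748·0.9056 / [1 − 0.6157]
    = 9.608 · 0.8827 / 0.3843
    = 22.07 m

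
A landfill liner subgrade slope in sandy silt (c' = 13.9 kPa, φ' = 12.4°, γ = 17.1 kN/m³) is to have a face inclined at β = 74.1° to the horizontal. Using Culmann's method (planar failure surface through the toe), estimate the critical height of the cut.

Culmann's analysis gives the critical failure plane at α_cr = (β + φ')/2 = (74.1 + 12.4)/2 = 43.2°, and the critical height
H_c = (4c'/γ) · sinβ cosφ' / [1 − cos(β − φ')]
    = (4·13.9/17.1) · sin74.1°·cos12.4° / [1 − cos(61.7°)]
    = 3.251 · 0.9617·0.9767 / [1 − 0.4741]
    = 3.251 · 0.9393 / 0.5259
    = 5.81 m

H_c = 5.81 m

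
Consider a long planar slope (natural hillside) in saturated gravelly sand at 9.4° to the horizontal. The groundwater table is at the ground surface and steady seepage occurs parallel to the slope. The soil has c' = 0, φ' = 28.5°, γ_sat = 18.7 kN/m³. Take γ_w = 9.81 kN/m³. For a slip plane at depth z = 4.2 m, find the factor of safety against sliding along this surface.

FS = 1.56

With seepage parallel to the slope and the water table at the surface, the effective normal stress on the slip plane uses the buoyant unit weight γ' = γ_sat − γ_w while the driving shear stress uses γ_sat:
FS = [c' + γ' z cos²β tanφ'] / [γ_sat z sinβ cosβ]
(For c' = 0 this reduces to FS = (γ'/γ_sat)·tanφ'/tanβ.)
γ' = 18.7 − 9.81 = 8.89 kN/m³
Numerator = 0.0 + 8.89·4.2·cos²9.4°·tan28.5° = 0.0 + 8.89·4.2·0.9733·0.5430 = 19.732 kPa
Denominator = 18.7·4.2·sin9.4°·cos9.4° = 18.7·4.2·0.1633·0.9866 = 12.655 kPa
FS = 19.732 / 12.655 = 1.559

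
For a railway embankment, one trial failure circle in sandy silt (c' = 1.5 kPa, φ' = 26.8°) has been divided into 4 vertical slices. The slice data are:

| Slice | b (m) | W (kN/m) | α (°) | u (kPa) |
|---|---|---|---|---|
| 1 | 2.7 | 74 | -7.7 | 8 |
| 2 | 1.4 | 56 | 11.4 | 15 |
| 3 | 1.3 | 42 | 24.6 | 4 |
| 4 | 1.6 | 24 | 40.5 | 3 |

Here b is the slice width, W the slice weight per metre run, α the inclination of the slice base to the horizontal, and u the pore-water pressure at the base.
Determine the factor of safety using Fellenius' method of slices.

FS = 2.25

Ordinary method of slices: FS = Σ[c'·Δl_i + (W_i cosα_i − u_i·Δl_i)·tanφ'] / Σ W_i sinα_i, with Δl_i = b_i / cosα_i.
Slice 1: Δl = 2.7/cos(-7.7°) = 2.725 m; N'_1 = 74·cos(-7.7°) − 8·2.725 = 51.5; c'Δl = 4.09; W sinα = -9.9
Slice 2: Δl = 1.4/cos11.4° = 1.428 m; N'_2 = 56·cos11.4° − 15·1.428 = 33.5; c'Δl = 2.14; W sinα = 11.1
Slice 3: Δl = 1.3/cos24.6° = 1.430 m; N'_3 = 42·cos24.6° − 4·1.430 = 32.5; c'Δl = 2.14; W sinα = 17.5
Slice 4: Δl = 1.6/cos40.5° = 2.104 m; N'_4 = 24·cos40.5° − 3·2.104 = 11.9; c'Δl = 3.16; W sinα = 15.6
Σc'Δl = 11.5 kN/m; ΣN' = 129.4 kN/m; ΣW sinα = 34.2 kN/m
Resisting = 11.5 + 129.4·tan26.8° = 11.5 + 65.4 = 76.9 kN/m
FS = 76.9 / 34.2 = 2.247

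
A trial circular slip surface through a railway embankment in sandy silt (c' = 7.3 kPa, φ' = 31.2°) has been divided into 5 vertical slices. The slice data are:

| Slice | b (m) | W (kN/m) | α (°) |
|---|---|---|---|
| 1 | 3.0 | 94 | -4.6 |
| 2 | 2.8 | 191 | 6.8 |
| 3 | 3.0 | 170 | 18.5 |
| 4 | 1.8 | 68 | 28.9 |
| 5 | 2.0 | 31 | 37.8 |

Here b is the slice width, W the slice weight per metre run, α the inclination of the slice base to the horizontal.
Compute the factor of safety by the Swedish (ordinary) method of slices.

Ordinary method of slices: FS = Σ[c'·Δl_i + (W_i cosα_i)·tanφ'] / Σ W_i sinα_i, with Δl_i = b_i / cosα_i.
Slice 1: Δl = 3.0/cos(-4.6°) = 3.010 m; N'_1 = 94·cos(-4.6°) = 93.7; c'Δl = 21.97; W sinα = -7.5
Slice 2: Δl = 2.8/cos6.8° = 2.820 m; N'_2 = 191·cos6.8° = 189.7; c'Δl = 20.58; W sinα = 22.6
Slice 3: Δl = 3.0/cos18.5° = 3.163 m; N'_3 = 170·cos18.5° = 161.2; c'Δl = 23.09; W sinα = 53.9
Slice 4: Δl = 1.8/cos28.9° = 2.056 m; N'_4 = 68·cos28.9° = 59.5; c'Δl = 15.01; W sinα = 32.9
Slice 5: Δl = 2.0/cos37.8° = 2.531 m; N'_5 = 31·cos37.8° = 24.5; c'Δl = 18.48; W sinα = 19.0
Σc'Δl = 99.1 kN/m; ΣN' = 528.6 kN/m; ΣW sinα = 120.9 kN/m
Resisting = 99.1 + 528.6·tan31.2° = 99.1 + 320.1 = 419.3 kN/m
FS = 419.3 / 120.9 = 3.468

FS = 3.47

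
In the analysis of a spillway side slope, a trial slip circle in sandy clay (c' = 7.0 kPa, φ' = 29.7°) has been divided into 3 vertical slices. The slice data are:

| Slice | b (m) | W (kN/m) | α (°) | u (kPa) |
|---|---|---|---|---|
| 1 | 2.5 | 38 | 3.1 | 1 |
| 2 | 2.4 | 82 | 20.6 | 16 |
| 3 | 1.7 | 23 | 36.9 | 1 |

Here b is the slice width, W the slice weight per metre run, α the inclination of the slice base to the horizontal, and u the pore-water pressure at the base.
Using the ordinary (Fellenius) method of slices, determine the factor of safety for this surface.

Ordinary method of slices: FS = Σ[c'·Δl_i + (W_i cosα_i − u_i·Δl_i)·tanφ'] / Σ W_i sinα_i, with Δl_i = b_i / cosα_i.
Slice 1: Δl = 2.5/cos3.1° = 2.504 m; N'_1 = 38·cos3.1° − 1·2.504 = 35.4; c'Δl = 17.53; W sinα = 2.1
Slice 2: Δl = 2.4/cos20.6° = 2.564 m; N'_2 = 82·cos20.6° − 16·2.564 = 35.7; c'Δl = 17.95; W sinα = 28.9
Slice 3: Δl = 1.7/cos36.9° = 2.126 m; N'_3 = 23·cos36.9° − 1·2.126 = 16.3; c'Δl = 14.88; W sinα = 13.8
Σc'Δl = 50.4 kN/m; ΣN' = 87.4 kN/m; ΣW sinα = 44.7 kN/m
Resisting = 50.4 + 87.4·tan29.7° = 50.4 + 49.9 = 100.2 kN/m
FS = 100.2 / 44.7 = 2.241

FS = 2.24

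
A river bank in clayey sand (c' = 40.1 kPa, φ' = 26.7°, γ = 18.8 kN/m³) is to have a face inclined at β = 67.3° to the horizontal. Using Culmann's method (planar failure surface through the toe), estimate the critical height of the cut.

H_c = 29.21 m

Culmann's analysis gives the critical failure plane at α_cr = (β + φ')/2 = (67.3 + 26.7)/2 = 47.0°, and the critical height
H_c = (4c'/γ) · sinβ cosφ' / [1 − cos(β − φ')]
    = (4·40.1/18.8) · sin67.3°·cos26.7° / [1 − cos(40.6°)]
    = 8.532 · 0.9225·0.8934 / [1 − 0.7593]
    = 8.532 · 0.8242 / 0.2407
    = 29.21 m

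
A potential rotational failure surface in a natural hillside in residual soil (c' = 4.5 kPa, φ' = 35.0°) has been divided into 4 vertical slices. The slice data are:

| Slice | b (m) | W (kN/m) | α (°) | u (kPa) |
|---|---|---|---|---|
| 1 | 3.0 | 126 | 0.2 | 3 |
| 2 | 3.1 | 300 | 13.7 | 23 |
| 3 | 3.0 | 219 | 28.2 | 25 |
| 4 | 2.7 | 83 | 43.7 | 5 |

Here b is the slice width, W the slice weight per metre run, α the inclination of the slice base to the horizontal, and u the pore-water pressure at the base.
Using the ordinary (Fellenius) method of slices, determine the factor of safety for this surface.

Ordinary method of slices: FS = Σ[c'·Δl_i + (W_i cosα_i − u_i·Δl_i)·tanφ'] / Σ W_i sinα_i, with Δl_i = b_i / cosα_i.
Slice 1: Δl = 3.0/cos0.2° = 3.000 m; N'_1 = 126·cos0.2° − 3·3.000 = 117.0; c'Δl = 13.50; W sinα = 0.4
Slice 2: Δl = 3.1/cos13.7° = 3.191 m; N'_2 = 300·cos13.7° − 23·3.191 = 218.1; c'Δl = 14.36; W sinα = 71.1
Slice 3: Δl = 3.0/cos28.2° = 3.404 m; N'_3 = 219·cos28.2° − 25·3.404 = 107.9; c'Δl = 15.32; W sinα = 103.5
Slice 4: Δl = 2.7/cos43.7° = 3.735 m; N'_4 = 83·cos43.7° − 5·3.735 = 41.3; c'Δl = 16.81; W sinα = 57.3
Σc'Δl = 60.0 kN/m; ΣN' = 484.3 kN/m; ΣW sinα = 232.3 kN/m
Resisting = 60.0 + 484.3·tan35.0° = 60.0 + 339.1 = 399.1 kN/m
FS = 399.1 / 232.3 = 1.718

FS = 1.72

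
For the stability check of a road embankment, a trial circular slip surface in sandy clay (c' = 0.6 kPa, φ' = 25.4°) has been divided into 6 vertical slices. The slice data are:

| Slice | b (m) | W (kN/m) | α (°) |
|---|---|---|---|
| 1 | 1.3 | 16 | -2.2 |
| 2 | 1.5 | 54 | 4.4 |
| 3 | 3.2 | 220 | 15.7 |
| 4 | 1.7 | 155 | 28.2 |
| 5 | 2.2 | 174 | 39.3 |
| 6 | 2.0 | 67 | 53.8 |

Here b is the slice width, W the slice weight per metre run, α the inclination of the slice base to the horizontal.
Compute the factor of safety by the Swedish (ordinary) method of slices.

Ordinary method of slices: FS = Σ[c'·Δl_i + (W_i cosα_i)·tanφ'] / Σ W_i sinα_i, with Δl_i = b_i / cosα_i.
Slice 1: Δl = 1.3/cos(-2.2°) = 1.301 m; N'_1 = 16·cos(-2.2°) = 16.0; c'Δl = 0.78; W sinα = -0.6
Slice 2: Δl = 1.5/cos4.4° = 1.504 m; N'_2 = 54·cos4.4° = 53.8; c'Δl = 0.90; W sinα = 4.1
Slice 3: Δl = 3.2/cos15.7° = 3.324 m; N'_3 = 220·cos15.7° = 211.8; c'Δl = 1.99; W sinα = 59.5
Slice 4: Δl = 1.7/cos28.2° = 1.929 m; N'_4 = 155·cos28.2° = 136.6; c'Δl = 1.16; W sinα = 73.2
Slice 5: Δl = 2.2/cos39.3° = 2.843 m; N'_5 = 174·cos39.3° = 134.6; c'Δl = 1.71; W sinα = 110.2
Slice 6: Δl = 2.0/cos53.8° = 3.386 m; N'_6 = 67·cos53.8° = 39.6; c'Δl = 2.03; W sinα = 54.1
Σc'Δl = 8.6 kN/m; ΣN' = 592.4 kN/m; ΣW sinα = 300.6 kN/m
Resisting = 8.6 + 592.4·tan25.4° = 8.6 + 281.3 = 289.9 kN/m
FS = 289.9 / 300.6 = 0.964

FS = 0.96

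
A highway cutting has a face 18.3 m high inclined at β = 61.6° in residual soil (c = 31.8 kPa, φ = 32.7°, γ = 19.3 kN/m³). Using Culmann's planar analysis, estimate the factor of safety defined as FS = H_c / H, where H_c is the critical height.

H_c = (4c/γ) · sinβ cosφ / [1 − cos(β − φ)]
    = (4·31.8/19.3) · sin61.6°·cos32.7° / [1 − cos28.9°]
    = 6.591 · 0.7402 / 0.1245 = 39.17 m
FS = H_c / H = 39.17 / 18.3 = 2.141

FS = 2.14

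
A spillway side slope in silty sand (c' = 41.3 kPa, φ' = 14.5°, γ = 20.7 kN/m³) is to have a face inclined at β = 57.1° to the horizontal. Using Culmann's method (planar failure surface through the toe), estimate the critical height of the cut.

Culmann's analysis gives the critical failure plane at α_cr = (β + φ')/2 = (57.1 + 14.5)/2 = 35.8°, and the critical height
H_c = (4c'/γ) · sinβ cosφ' / [1 − cos(β − φ')]
    = (4·41.3/20.7) · sin57.1°·cos14.5° / [1 − cos(42.6°)]
    = 7.981 · 0.8396·0.9681 / [1 − 0.7361]
    = 7.981 · 0.8129 / 0.2639
    = 24.58 m

H_c = 24.58 m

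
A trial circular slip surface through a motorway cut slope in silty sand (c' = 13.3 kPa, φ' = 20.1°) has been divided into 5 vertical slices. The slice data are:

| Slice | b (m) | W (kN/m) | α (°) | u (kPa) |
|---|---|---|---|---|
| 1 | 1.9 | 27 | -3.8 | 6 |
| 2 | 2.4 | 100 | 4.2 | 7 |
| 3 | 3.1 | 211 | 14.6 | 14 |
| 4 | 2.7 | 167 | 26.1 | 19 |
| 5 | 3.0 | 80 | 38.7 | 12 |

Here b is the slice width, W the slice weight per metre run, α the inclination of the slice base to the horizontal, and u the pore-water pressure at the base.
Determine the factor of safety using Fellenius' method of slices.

Ordinary method of slices: FS = Σ[c'·Δl_i + (W_i cosα_i − u_i·Δl_i)·tanφ'] / Σ W_i sinα_i, with Δl_i = b_i / cosα_i.
Slice 1: Δl = 1.9/cos(-3.8°) = 1.904 m; N'_1 = 27·cos(-3.8°) − 6·1.904 = 15.5; c'Δl = 25.33; W sinα = -1.8
Slice 2: Δl = 2.4/cos4.2° = 2.406 m; N'_2 = 100·cos4.2° − 7·2.406 = 82.9; c'Δl = 32.01; W sinα = 7.3
Slice 3: Δl = 3.1/cos14.6° = 3.203 m; N'_3 = 211·cos14.6° − 14·3.203 = 159.3; c'Δl = 42.61; W sinα = 53.2
Slice 4: Δl = 2.7/cos26.1° = 3.007 m; N'_4 = 167·cos26.1° − 19·3.007 = 92.8; c'Δl = 39.99; W sinα = 73.5
Slice 5: Δl = 3.0/cos38.7° = 3.844 m; N'_5 = 80·cos38.7° − 12·3.844 = 16.3; c'Δl = 51.13; W sinα = 50.0
Σc'Δl = 191.1 kN/m; ΣN' = 366.9 kN/m; ΣW sinα = 182.2 kN/m
Resisting = 191.1 + 366.9·tan20.1° = 191.1 + 134.3 = 325.3 kN/m
FS = 325.3 / 182.2 = 1.785

FS = 1.79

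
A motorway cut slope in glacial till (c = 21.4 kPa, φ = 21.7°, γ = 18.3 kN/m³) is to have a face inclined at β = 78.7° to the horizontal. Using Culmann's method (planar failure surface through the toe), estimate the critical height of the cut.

Culmann's analysis gives the critical failure plane at α_cr = (β + φ)/2 = (78.7 + 21.7)/2 = 50.2°, and the critical height
H_c = (4c/γ) · sinβ cosφ / [1 − cos(β − φ)]
    = (4·21.4/18.3) · sin78.7°·cos21.7° / [1 − cos(57.0°)]
    = 4.678 · 0.9806·0.9291 / [1 − 0.5446]
    = 4.678 · 0.9111 / 0.4554
    = 9.36 m

H_c = 9.36 m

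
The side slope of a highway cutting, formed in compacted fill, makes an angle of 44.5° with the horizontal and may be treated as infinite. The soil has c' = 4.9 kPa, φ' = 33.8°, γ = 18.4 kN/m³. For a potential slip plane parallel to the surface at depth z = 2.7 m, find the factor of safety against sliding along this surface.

For an infinite slope with a slip plane parallel to the surface (no pore pressure): FS = [c' + γz cos²β tanφ'] / [γz sinβ cosβ].
γz = 18.4·2.7 = 49.68 kN/m²
Numerator = 4.9 + 49.68·cos²44.5°·tan33.8° = 4.9 + 49.68·0.5087·0.6694 = 21.819 kPa
Denominator = 49.68·sin44.5°·cos44.5° = 49.68·0.7009·0.7133 = 24.836 kPa
FS = 21.819 / 24.836 = 0.879

FS = 0.88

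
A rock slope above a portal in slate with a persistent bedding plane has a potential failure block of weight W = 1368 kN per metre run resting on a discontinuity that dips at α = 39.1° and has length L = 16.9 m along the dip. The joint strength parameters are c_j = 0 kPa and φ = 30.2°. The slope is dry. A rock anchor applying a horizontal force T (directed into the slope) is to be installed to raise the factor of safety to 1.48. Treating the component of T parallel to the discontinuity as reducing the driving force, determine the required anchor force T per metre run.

Resolving forces along and normal to the sliding plane, with the horizontal anchor force T adding T·sinα to the effective normal force and T·cosα acting up the plane against the driving force:
FS = [c_jL + (W cosα + T sinα) tanφ] / [W sinα − T cosα]
Without the anchor: N' = 1061.6 kN/m, driving T_d = 862.8 kN/m, resisting R = 0·16.9 + 1061.6·tan30.2° = 617.9 kN/m, FS = 0.72.
Setting FS = 1.48 and solving for T:
1.48·(862.8 − T cos39.1°) = 617.9 + T sin39.1°·tan30.2°
T·(sin39.1°·tan30.2° + 1.48·cos39.1°) = 1.48·862.8 − 617.9
T·(0.6307·0.5820 + 1.48·0.7760) = 1276.9 − 617.9 = 659.0
T·1.5156 = 659.0
T = 434.8 kN/m

T = 435 kN/m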